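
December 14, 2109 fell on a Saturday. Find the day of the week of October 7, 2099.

Count forward from the earlier date (October 7, 2099) to the later (December 14, 2109):
Day-of-year of October 7, 2099: 280.
Day-of-year of December 14, 2109: 348.
2099 has 365 days, so 365 − 280 = 85 days remain in 2099.
Full years 2100–2108: 7 common + 2 leap = 7×365 + 2×366 = 3287 days.
Total: 85 + 3287 + 348 = 3720 days.
3720 mod 7 = 3, so 3 days before Saturday is Wednesday.

Wednesday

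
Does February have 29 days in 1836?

Yes

1836 is a leap year.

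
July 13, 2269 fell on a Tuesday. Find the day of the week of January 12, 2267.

Count forward from the earlier date (January 12, 2267) to the later (July 13, 2269):
Day-of-year of January 12, 2267: 12.
Day-of-year of July 13, 2269: 194.
2267 has 365 days, so 365 − 12 = 353 days remain in 2267.
Full years: 2268: 366. Sum = 366.
Total: 353 + 366 + 194 = 913 days.
913 mod 7 = 3, so 3 days before Tuesday is Saturday.

Saturday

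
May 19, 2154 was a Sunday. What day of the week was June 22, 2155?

May 19, 2154 → May 19, 2155: 365 days.
May 2155: 31 − 19 = 12 days remain.
June 1–22, 2155: 22 days.
Residual: 34 days.
Total: 399 days.
399 is a multiple of 7, so June 22, 2155 falls on the same weekday: Sunday.

Sunday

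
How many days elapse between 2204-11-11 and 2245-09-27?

14930

From November 11, 2204 to November 11, 2244: 40 years, of which 10 contain a Feb 29 — 30×365 + 10×366 = 14610 days.
November 2244: 30 − 11 = 19 days remain.
Then 9 full months totalling 274 days.
September 1–27, 2245: 27 days.
Residual: 320 days.
Total: 14930 days.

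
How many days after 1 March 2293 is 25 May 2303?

From March 1, 2293 to March 1, 2303: 10 years, of which 1 contains a Feb 29 — 9×365 + 1×366 = 3651 days.
(2300 is not a leap year (divisible by 100 but not 400).)
March 2303: 31 − 1 = 30 days remain.
Then April (30): 30 days.
May 1–25, 2303: 25 days.
Residual: 85 days.
Total: 3736 days.

3736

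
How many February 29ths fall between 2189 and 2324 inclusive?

Years divisible by 4: 2192, 2196, …, 2324 — 34 in all.
Of these, 2200, 2300 are divisible by 100 but not 400, so not leap.
Leap years: 34 − 2 = 32.

32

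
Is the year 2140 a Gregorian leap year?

2140 is a leap year.

Yes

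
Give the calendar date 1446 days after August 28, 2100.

August 13, 2104

Count 1446 days after August 28, 2100:
Day-of-year of August 28, 2100: 240.
Day-of-year of August 13, 2104: 226.
2100 has 365 days, so 365 − 240 = 125 days remain in 2100.
Full years: 2101: 365; 2102: 365; 2103: 365. Sum = 1095.
Total: 125 + 1095 + 226 = 1446 days.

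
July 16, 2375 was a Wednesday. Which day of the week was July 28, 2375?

Monday

Within July 2375: 28 − 16 = 12 days.
12 mod 7 = 5, so 5 days after Wednesday is Monday.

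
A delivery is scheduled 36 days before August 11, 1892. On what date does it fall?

July 6, 1892

Count 36 days before August 11, 1892:
July 1892: 31 − 6 = 25 days remain.
August 1–11, 1892: 11 days.
Total: 25 + 11 = 36 days.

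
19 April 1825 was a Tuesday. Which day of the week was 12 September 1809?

Count forward from the earlier date (September 12, 1809) to the later (April 19, 1825):
Day-of-year of September 12, 1809: 255.
Day-of-year of April 19, 1825: 109.
1809 has 365 days, so 365 − 255 = 110 days remain in 1809.
Full years 1810–1824: 11 common + 4 leap = 11×365 + 4×366 = 5479 days.
Total: 110 + 5479 + 109 = 5698 days.
5698 is a multiple of 7, so 12 September 1809 falls on the same weekday: Tuesday.

Tuesday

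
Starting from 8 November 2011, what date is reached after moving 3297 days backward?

29 October 2002

Count 3297 days before November 8, 2011:
Day-of-year of October 29, 2002: 302.
Day-of-year of November 8, 2011: 312.
2002 has 365 days, so 365 − 302 = 63 days remain in 2002.
Full years 2003–2010: 6 common + 2 leap = 6×365 + 2×366 = 2922 days.
Total: 63 + 2922 + 312 = 3297 days.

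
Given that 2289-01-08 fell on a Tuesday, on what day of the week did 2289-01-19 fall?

Within January 2289: 19 − 8 = 11 days.
11 mod 7 = 4, so 4 days after Tuesday is Saturday.

Saturday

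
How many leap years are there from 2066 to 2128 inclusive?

Years divisible by 4: 2068, 2072, …, 2128 — 16 in all.
Of these, 2100 is divisible by 100 but not 400, so not leap.
Leap years: 16 − 1 = 15.

15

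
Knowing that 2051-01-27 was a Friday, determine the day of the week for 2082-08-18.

Tuesday

From January 27, 2051 to January 27, 2082: 31 years, of which 8 contain a Feb 29 — 23×365 + 8×366 = 11323 days.
January 2082: 31 − 27 = 4 days remain.
Then February 2082 (28), March (31), April (30), May (31), June (30), July (31): 28 + 31 + 30 + 31 + 30 + 31 = 181 days.
August 1–18, 2082: 18 days.
Residual: 203 days.
Total: 11526 days.
11526 mod 7 = 4, so 4 days after Friday is Tuesday.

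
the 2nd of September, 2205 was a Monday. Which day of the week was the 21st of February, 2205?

Count forward from the earlier date (February 21, 2205) to the later (September 2, 2205):
February 2205: 28 − 21 = 7 days remain (2205 is not a leap year, so February has 28 days).
Then March (31), April (30), May (31), June (30), July (31), August (31): 31 + 30 + 31 + 30 + 31 + 31 = 184 days.
September 1–2, 2205: 2 days.
Total: 7 + 184 + 2 = 193 days.
193 mod 7 = 4, so 4 days before Monday is Thursday.

Thursday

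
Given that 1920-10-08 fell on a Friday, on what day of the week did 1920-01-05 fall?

Count forward from the earlier date (January 5, 1920) to the later (October 8, 1920):
January 1920: 31 − 5 = 26 days remain.
Then February 1920 (29), March (31), April (30), May (31), June (30), July (31), August (31), September (30): 29 + 31 + 30 + 31 + 30 + 31 + 31 + 30 = 243 days.
October 1–8, 1920: 8 days.
Total: 26 + 243 + 8 = 277 days.
277 mod 7 = 4, so 4 days before Friday is Monday.

Monday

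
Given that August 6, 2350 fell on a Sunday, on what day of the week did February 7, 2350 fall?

Count forward from the earlier date (February 7, 2350) to the later (August 6, 2350):
February 2350: 28 − 7 = 21 days remain (2350 is not a leap year, so February has 28 days).
Then March (31), April (30), May (31), June (30), July (31): 31 + 30 + 31 + 30 + 31 = 153 days.
August 1–6, 2350: 6 days.
Total: 21 + 153 + 6 = 180 days.
180 mod 7 = 5, so 5 days before Sunday is Tuesday.

Tuesday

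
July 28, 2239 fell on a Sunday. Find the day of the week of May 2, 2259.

Monday

Day-of-year of July 28, 2239: 209.
Day-of-year of May 2, 2259: 122.
2239 has 365 days, so 365 − 209 = 156 days remain in 2239.
Full years 2240–2258: 14 common + 5 leap = 14×365 + 5×366 = 6940 days.
Total: 156 + 6940 + 122 = 7218 days.
7218 mod 7 = 1, so 1 day after Sunday is Monday.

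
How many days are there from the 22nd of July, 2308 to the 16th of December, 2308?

July 2308: 31 − 22 = 9 days remain.
Then August (31), September (30), October (31), November (30): 31 + 30 + 31 + 30 = 122 days.
December 1–16, 2308: 16 days.
Total: 9 + 122 + 16 = 147 days.

147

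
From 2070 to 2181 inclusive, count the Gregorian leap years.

27

Years divisible by 4: 2072, 2076, …, 2180 — 28 in all.
Of these, 2100 is divisible by 100 but not 400, so not leap.
Leap years: 28 − 1 = 27.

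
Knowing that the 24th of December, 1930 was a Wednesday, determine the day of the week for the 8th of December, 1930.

Count forward from the earlier date (December 8, 1930) to the later (December 24, 1930):
Within December 1930: 24 − 8 = 16 days.
16 mod 7 = 2, so 2 days before Wednesday is Monday.

Monday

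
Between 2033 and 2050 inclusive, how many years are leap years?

Years divisible by 4 in [2033, 2050]: 2036, 2040, 2044, 2048.
No century exceptions apply. Count: 4.

4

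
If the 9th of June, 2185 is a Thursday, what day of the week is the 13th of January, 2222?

Sunday

Day-of-year of June 9, 2185: 160.
Day-of-year of January 13, 2222: 13.
2185 has 365 days, so 365 − 160 = 205 days remain in 2185.
Full years 2186–2221: 28 common + 8 leap = 28×365 + 8×366 = 13148 days.
Total: 205 + 13148 + 13 = 13366 days.
13366 mod 7 = 3, so 3 days after Thursday is Sunday.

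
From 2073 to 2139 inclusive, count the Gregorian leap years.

Years divisible by 4: 2076, 2080, …, 2136 — 16 in all.
Of these, 2100 is divisible by 100 but not 400, so not leap.
Leap years: 16 − 1 = 15.

15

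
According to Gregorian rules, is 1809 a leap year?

No

1809 is not a leap year.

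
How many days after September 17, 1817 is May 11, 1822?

1697

Day-of-year of September 17, 1817: 260.
Day-of-year of May 11, 1822: 131.
1817 has 365 days, so 365 − 260 = 105 days remain in 1817.
Full years: 1818: 365; 1819: 365; 1820: 366; 1821: 365. Sum = 1461.
Total: 105 + 1461 + 131 = 1697 days.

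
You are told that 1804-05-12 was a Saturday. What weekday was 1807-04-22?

Wednesday

Day-of-year of May 12, 1804: 133.
Day-of-year of April 22, 1807: 112.
1804 has 366 days, so 366 − 133 = 233 days remain in 1804.
Full years: 1805: 365; 1806: 365. Sum = 730.
Total: 233 + 730 + 112 = 1075 days.
1075 mod 7 = 4, so 4 days after Saturday is Wednesday.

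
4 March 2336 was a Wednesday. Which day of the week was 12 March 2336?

Thursday

Within March 2336: 12 − 4 = 8 days.
8 mod 7 = 1, so 1 day after Wednesday is Thursday.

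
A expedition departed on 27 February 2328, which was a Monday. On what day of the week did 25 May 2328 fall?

February 2328: 29 − 27 = 2 days remain (2328 is a leap year, so February has 29 days).
Then March (31), April (30): 31 + 30 = 61 days.
May 1–25, 2328: 25 days.
Total: 2 + 61 + 25 = 88 days.
88 mod 7 = 4, so 4 days after Monday is Friday.

Friday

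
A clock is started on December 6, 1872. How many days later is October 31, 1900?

10190

From December 6, 1872 to December 6, 1899: 27 years, of which 6 contain a Feb 29 — 21×365 + 6×366 = 9861 days.
December 1899: 31 − 6 = 25 days remain.
Then 9 full months totalling 273 days.
October 1–31, 1900: 31 days.
Residual: 329 days.
Total: 10190 days.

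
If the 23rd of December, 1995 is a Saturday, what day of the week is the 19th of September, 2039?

From December 23, 1995 to December 23, 2038: 43 years, of which 11 contain a Feb 29 — 32×365 + 11×366 = 15706 days.
(2000 is a leap year (divisible by 400).)
December 2038: 31 − 23 = 8 days remain.
Then January (31), February 2039 (28), March (31), April (30), May (31), June (30), July (31), August (31): 31 + 28 + 31 + 30 + 31 + 30 + 31 + 31 = 243 days.
September 1–19, 2039: 19 days.
Residual: 270 days.
Total: 15976 days.
15976 mod 7 = 2, so 2 days after Saturday is Monday.

Monday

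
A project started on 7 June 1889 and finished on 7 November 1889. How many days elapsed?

June 1889: 30 − 7 = 23 days remain.
Then July (31), August (31), September (30), October (31): 31 + 31 + 30 + 31 = 123 days.
November 1–7, 1889: 7 days.
Total: 23 + 123 + 7 = 153 days.

153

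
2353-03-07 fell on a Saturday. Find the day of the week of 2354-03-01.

March 2353: 31 − 7 = 24 days remain.
Then 11 full months totalling 334 days.
March 1, 2354: 1 day.
Total: 24 + 334 + 1 = 359 days.
359 mod 7 = 2, so 2 days after Saturday is Monday.

Monday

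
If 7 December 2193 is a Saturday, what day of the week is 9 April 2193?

Count forward from the earlier date (April 9, 2193) to the later (December 7, 2193):
April 2193: 30 − 9 = 21 days remain.
Then May (31), June (30), July (31), August (31), September (30), October (31), November (30): 31 + 30 + 31 + 31 + 30 + 31 + 30 = 214 days.
December 1–7, 2193: 7 days.
Total: 21 + 214 + 7 = 242 days.
242 mod 7 = 4, so 4 days before Saturday is Tuesday.

Tuesday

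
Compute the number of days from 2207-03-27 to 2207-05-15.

March 2207: 31 − 27 = 4 days remain.
Then April (30): 30 days.
May 1–15, 2207: 15 days.
Total: 4 + 30 + 15 = 49 days.

49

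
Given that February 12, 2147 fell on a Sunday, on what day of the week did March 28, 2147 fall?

February 2147: 28 − 12 = 16 days remain (2147 is not a leap year, so February has 28 days).
March 1–28, 2147: 28 days.
Total: 16 + 28 = 44 days.
44 mod 7 = 2, so 2 days after Sunday is Tuesday.

Tuesday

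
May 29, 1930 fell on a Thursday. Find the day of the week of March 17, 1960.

Thursday

From May 29, 1930 to May 29, 1959: 29 years, of which 7 contain a Feb 29 — 22×365 + 7×366 = 10592 days.
May 1959: 31 − 29 = 2 days remain.
Then 9 full months totalling 274 days.
March 1–17, 1960: 17 days.
Residual: 293 days.
Total: 10885 days.
10885 is a multiple of 7, so March 17, 1960 falls on the same weekday: Thursday.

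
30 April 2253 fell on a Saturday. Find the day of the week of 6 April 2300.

Friday

From April 30, 2253 to April 30, 2299: 46 years, of which 11 contain a Feb 29 — 35×365 + 11×366 = 16801 days.
April 2299: 30 − 30 = 0 days remain.
Then 11 full months totalling 335 days.
April 1–6, 2300: 6 days.
Residual: 341 days.
Total: 17142 days.
17142 mod 7 = 6, so 6 days after Saturday is Friday.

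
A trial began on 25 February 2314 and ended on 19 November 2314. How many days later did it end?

February 2314: 28 − 25 = 3 days remain (2314 is not a leap year, so February has 28 days).
Then March (31), April (30), May (31), June (30), July (31), August (31), September (30), October (31): 31 + 30 + 31 + 30 + 31 + 31 + 30 + 31 = 245 days.
November 1–19, 2314: 19 days.
Total: 3 + 245 + 19 = 267 days.

267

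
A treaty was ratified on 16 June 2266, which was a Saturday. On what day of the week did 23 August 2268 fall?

Sunday

June 2266: 30 − 16 = 14 days remain.
Then 25 full months totalling 762 days.
August 1–23, 2268: 23 days.
Total: 14 + 762 + 23 = 799 days.
799 mod 7 = 1, so 1 day after Saturday is Sunday.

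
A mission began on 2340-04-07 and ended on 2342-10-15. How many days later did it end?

Day-of-year of April 7, 2340: 98.
Day-of-year of October 15, 2342: 288.
2340 has 366 days, so 366 − 98 = 268 days remain in 2340.
Full years: 2341: 365. Sum = 365.
Total: 268 + 365 + 288 = 921 days.

921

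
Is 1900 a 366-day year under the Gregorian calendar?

1900 is not a leap year (divisible by 100 but not 400).

No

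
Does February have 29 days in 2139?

2139 is not a leap year.

No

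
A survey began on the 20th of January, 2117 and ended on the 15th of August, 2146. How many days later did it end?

10799

From January 20, 2117 to January 20, 2146: 29 years, of which 7 contain a Feb 29 — 22×365 + 7×366 = 10592 days.
January 2146: 31 − 20 = 11 days remain.
Then February 2146 (28), March (31), April (30), May (31), June (30), July (31): 28 + 31 + 30 + 31 + 30 + 31 = 181 days.
August 1–15, 2146: 15 days.
Residual: 207 days.
Total: 10799 days.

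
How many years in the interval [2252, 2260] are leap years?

3

Years divisible by 4 in [2252, 2260]: 2252, 2256, 2260.
No century exceptions apply. Count: 3.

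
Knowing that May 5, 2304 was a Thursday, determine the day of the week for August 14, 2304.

May 2304: 31 − 5 = 26 days remain.
Then June (30), July (31): 30 + 31 = 61 days.
August 1–14, 2304: 14 days.
Total: 26 + 61 + 14 = 101 days.
101 mod 7 = 3, so 3 days after Thursday is Sunday.

Sunday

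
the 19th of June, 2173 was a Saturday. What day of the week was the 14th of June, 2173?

Monday

Count forward from the earlier date (June 14, 2173) to the later (June 19, 2173):
Within June 2173: 19 − 14 = 5 days.
5 mod 7 = 5, so 5 days before Saturday is Monday.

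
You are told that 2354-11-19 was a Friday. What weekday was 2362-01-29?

Monday

Day-of-year of November 19, 2354: 323.
Day-of-year of January 29, 2362: 29.
2354 has 365 days, so 365 − 323 = 42 days remain in 2354.
Full years 2355–2361: 5 common + 2 leap = 5×365 + 2×366 = 2557 days.
Total: 42 + 2557 + 29 = 2628 days.
2628 mod 7 = 3, so 3 days after Friday is Monday.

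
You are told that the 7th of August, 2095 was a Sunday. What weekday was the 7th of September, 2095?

Wednesday

August 2095: 31 − 7 = 24 days remain.
September 1–7, 2095: 7 days.
Total: 24 + 7 = 31 days.
31 mod 7 = 3, so 3 days after Sunday is Wednesday.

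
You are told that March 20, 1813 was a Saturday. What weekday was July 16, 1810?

Count forward from the earlier date (July 16, 1810) to the later (March 20, 1813):
Day-of-year of July 16, 1810: 197.
Day-of-year of March 20, 1813: 79.
1810 has 365 days, so 365 − 197 = 168 days remain in 1810.
Full years: 1811: 365; 1812: 366. Sum = 731.
Total: 168 + 731 + 79 = 978 days.
978 mod 7 = 5, so 5 days before Saturday is Monday.

Monday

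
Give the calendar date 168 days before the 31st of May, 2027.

the 14th of December, 2026

Count 168 days before May 31, 2027:
December 2026: 31 − 14 = 17 days remain.
Then January (31), February 2027 (28), March (31), April (30): 31 + 28 + 31 + 30 = 120 days.
May 1–31, 2027: 31 days.
Total: 17 + 120 + 31 = 168 days.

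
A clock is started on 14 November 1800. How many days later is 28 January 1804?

Day-of-year of November 14, 1800: 318.
Day-of-year of January 28, 1804: 28.
1800 has 365 days, so 365 − 318 = 47 days remain in 1800.
Full years: 1801: 365; 1802: 365; 1803: 365. Sum = 1095.
Total: 47 + 1095 + 28 = 1170 days.

1170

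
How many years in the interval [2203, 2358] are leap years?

Years divisible by 4: 2204, 2208, …, 2356 — 39 in all.
Of these, 2300 is divisible by 100 but not 400, so not leap.
Leap years: 39 − 1 = 38.

38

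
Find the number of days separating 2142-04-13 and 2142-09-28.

April 2142: 30 − 13 = 17 days remain.
Then May (31), June (30), July (31), August (31): 31 + 30 + 31 + 31 = 123 days.
September 1–28, 2142: 28 days.
Total: 17 + 123 + 28 = 168 days.

168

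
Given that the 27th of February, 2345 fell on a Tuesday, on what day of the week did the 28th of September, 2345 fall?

Friday

February 2345: 28 − 27 = 1 day remains (2345 is not a leap year, so February has 28 days).
Then March (31), April (30), May (31), June (30), July (31), August (31): 31 + 30 + 31 + 30 + 31 + 31 = 184 days.
September 1–28, 2345: 28 days.
Total: 1 + 184 + 28 = 213 days.
213 mod 7 = 3, so 3 days after Tuesday is Friday.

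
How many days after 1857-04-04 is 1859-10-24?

Day-of-year of April 4, 1857: 94.
Day-of-year of October 24, 1859: 297.
1857 has 365 days, so 365 − 94 = 271 days remain in 1857.
Full years: 1858: 365. Sum = 365.
Total: 271 + 365 + 297 = 933 days.

933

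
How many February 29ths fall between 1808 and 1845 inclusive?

10

Years divisible by 4 in [1808, 1845]: 1808, 1812, 1816, 1820, 1824, 1828, 1832, 1836, 1840, 1844.
No century exceptions apply. Count: 10.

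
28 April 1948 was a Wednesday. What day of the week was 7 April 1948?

Wednesday

Count forward from the earlier date (April 7, 1948) to the later (April 28, 1948):
Within April 1948: 28 − 7 = 21 days.
21 is a multiple of 7, so 7 April 1948 falls on the same weekday: Wednesday.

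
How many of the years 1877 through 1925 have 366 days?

Years divisible by 4 in [1877, 1925]: 1880, 1884, 1888, 1892, 1896, 1900, 1904, 1908, 1912, 1916, 1920, 1924.
Of these, 1900 is divisible by 100 but not 400, so not leap.
Leap years: 12 − 1 = 11.

11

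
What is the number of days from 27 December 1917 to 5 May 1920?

December 27, 1917 → December 27, 1918: 365 days.
December 27, 1918 → December 27, 1919: 365 days.
December 1919: 31 − 27 = 4 days remain.
Then January (31), February 1920 (29), March (31), April (30): 31 + 29 + 31 + 30 = 121 days.
May 1–5, 1920: 5 days.
Residual: 130 days.
Total: 860 days.

860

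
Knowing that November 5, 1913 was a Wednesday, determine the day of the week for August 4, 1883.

Saturday

Count forward from the earlier date (August 4, 1883) to the later (November 5, 1913):
From August 4, 1883 to August 4, 1913: 30 years, of which 7 contain a Feb 29 — 23×365 + 7×366 = 10957 days.
(1900 is not a leap year (divisible by 100 but not 400).)
August 1913: 31 − 4 = 27 days remain.
Then September (30), October (31): 30 + 31 = 61 days.
November 1–5, 1913: 5 days.
Residual: 93 days.
Total: 11050 days.
11050 mod 7 = 4, so 4 days before Wednesday is Saturday.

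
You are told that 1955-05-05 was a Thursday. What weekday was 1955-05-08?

Sunday

Within May 1955: 8 − 5 = 3 days.
3 mod 7 = 3, so 3 days after Thursday is Sunday.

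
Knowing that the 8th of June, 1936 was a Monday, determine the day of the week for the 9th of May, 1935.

Count forward from the earlier date (May 9, 1935) to the later (June 8, 1936):
May 9, 1935 → May 9, 1936: 366 days (1936 is a leap year).
May 1936: 31 − 9 = 22 days remain.
June 1–8, 1936: 8 days.
Residual: 30 days.
Total: 396 days.
396 mod 7 = 4, so 4 days before Monday is Thursday.

Thursday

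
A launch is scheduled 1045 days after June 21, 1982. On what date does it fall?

May 1, 1985

Count 1045 days after June 21, 1982:
June 21, 1982 → June 21, 1983: 365 days.
June 21, 1983 → June 21, 1984: 366 days (1984 is a leap year).
June 1984: 30 − 21 = 9 days remain.
Then 10 full months totalling 304 days.
May 1, 1985: 1 day.
Residual: 314 days.
Total: 1045 days.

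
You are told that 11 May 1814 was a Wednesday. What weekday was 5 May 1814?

Thursday

Count forward from the earlier date (May 5, 1814) to the later (May 11, 1814):
Within May 1814: 11 − 5 = 6 days.
6 mod 7 = 6, so 6 days before Wednesday is Thursday.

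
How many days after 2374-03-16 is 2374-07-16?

122

March 2374: 31 − 16 = 15 days remain.
Then April (30), May (31), June (30): 30 + 31 + 30 = 91 days.
July 1–16, 2374: 16 days.
Total: 15 + 91 + 16 = 122 days.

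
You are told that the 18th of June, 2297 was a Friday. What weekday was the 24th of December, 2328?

Day-of-year of June 18, 2297: 169.
Day-of-year of December 24, 2328: 359.
2297 has 365 days, so 365 − 169 = 196 days remain in 2297.
Full years 2298–2327: 24 common + 6 leap = 24×365 + 6×366 = 10956 days.
Total: 196 + 10956 + 359 = 11511 days.
11511 mod 7 = 3, so 3 days after Friday is Monday.

Monday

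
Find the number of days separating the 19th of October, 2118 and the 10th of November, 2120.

753

Day-of-year of October 19, 2118: 292.
Day-of-year of November 10, 2120: 315.
2118 has 365 days, so 365 − 292 = 73 days remain in 2118.
Full years: 2119: 365. Sum = 365.
Total: 73 + 365 + 315 = 753 days.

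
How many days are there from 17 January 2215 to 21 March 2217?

794

January 2215: 31 − 17 = 14 days remain.
Then 25 full months totalling 759 days.
March 1–21, 2217: 21 days.
Total: 14 + 759 + 21 = 794 days.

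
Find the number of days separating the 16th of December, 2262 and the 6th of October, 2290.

Day-of-year of December 16, 2262: 350.
Day-of-year of October 6, 2290: 279.
2262 has 365 days, so 365 − 350 = 15 days remain in 2262.
Full years 2263–2289: 20 common + 7 leap = 20×365 + 7×366 = 9862 days.
Total: 15 + 9862 + 279 = 10156 days.

10156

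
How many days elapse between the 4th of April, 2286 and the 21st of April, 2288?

April 2286: 30 − 4 = 26 days remain.
Then 23 full months totalling 701 days.
April 1–21, 2288: 21 days.
Total: 26 + 701 + 21 = 748 days.

748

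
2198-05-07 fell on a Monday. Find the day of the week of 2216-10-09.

Day-of-year of May 7, 2198: 127.
Day-of-year of October 9, 2216: 283.
2198 has 365 days, so 365 − 127 = 238 days remain in 2198.
Full years 2199–2215: 14 common + 3 leap = 14×365 + 3×366 = 6208 days.
Total: 238 + 6208 + 283 = 6729 days.
6729 mod 7 = 2, so 2 days after Monday is Wednesday.

Wednesday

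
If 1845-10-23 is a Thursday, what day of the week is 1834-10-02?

Count forward from the earlier date (October 2, 1834) to the later (October 23, 1845):
From October 2, 1834 to October 2, 1845: 11 years, of which 3 contain a Feb 29 — 8×365 + 3×366 = 4018 days.
Within October 1845: 23 − 2 = 21 days.
Total: 4039 days.
4039 is a multiple of 7, so 1834-10-02 falls on the same weekday: Thursday.

Thursday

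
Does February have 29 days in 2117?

No

2117 is not a leap year.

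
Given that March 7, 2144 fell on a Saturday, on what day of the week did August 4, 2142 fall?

Saturday

Count forward from the earlier date (August 4, 2142) to the later (March 7, 2144):
Day-of-year of August 4, 2142: 216.
Day-of-year of March 7, 2144: 67.
2142 has 365 days, so 365 − 216 = 149 days remain in 2142.
Full years: 2143: 365. Sum = 365.
Total: 149 + 365 + 67 = 581 days.
581 is a multiple of 7, so August 4, 2142 falls on the same weekday: Saturday.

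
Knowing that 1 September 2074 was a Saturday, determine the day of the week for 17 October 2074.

Wednesday

September 2074: 30 − 1 = 29 days remain.
October 1–17, 2074: 17 days.
Total: 29 + 17 = 46 days.
46 mod 7 = 4, so 4 days after Saturday is Wednesday.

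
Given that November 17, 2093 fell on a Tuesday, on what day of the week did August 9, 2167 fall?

Sunday

Day-of-year of November 17, 2093: 321.
Day-of-year of August 9, 2167: 221.
2093 has 365 days, so 365 − 321 = 44 days remain in 2093.
Full years 2094–2166: 56 common + 17 leap = 56×365 + 17×366 = 26662 days.
Total: 44 + 26662 + 221 = 26927 days.
26927 mod 7 = 5, so 5 days after Tuesday is Sunday.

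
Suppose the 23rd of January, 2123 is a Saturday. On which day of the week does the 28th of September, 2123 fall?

January 2123: 31 − 23 = 8 days remain.
Then February 2123 (28), March (31), April (30), May (31), June (30), July (31), August (31): 28 + 31 + 30 + 31 + 30 + 31 + 31 = 212 days.
September 1–28, 2123: 28 days.
Total: 8 + 212 + 28 = 248 days.
248 mod 7 = 3, so 3 days after Saturday is Tuesday.

Tuesday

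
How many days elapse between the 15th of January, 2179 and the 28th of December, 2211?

Day-of-year of January 15, 2179: 15.
Day-of-year of December 28, 2211: 362.
2179 has 365 days, so 365 − 15 = 350 days remain in 2179.
Full years 2180–2210: 24 common + 7 leap = 24×365 + 7×366 = 11322 days.
Total: 350 + 11322 + 362 = 12034 days.

12034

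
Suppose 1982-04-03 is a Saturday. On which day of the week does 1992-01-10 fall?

Friday

From April 3, 1982 to April 3, 1991: 9 years, of which 2 contain a Feb 29 — 7×365 + 2×366 = 3287 days.
April 1991: 30 − 3 = 27 days remain.
Then May (31), June (30), July (31), August (31), September (30), October (31), November (30), December (31): 31 + 30 + 31 + 31 + 30 + 31 + 30 + 31 = 245 days.
January 1–10, 1992: 10 days.
Residual: 282 days.
Total: 3569 days.
3569 mod 7 = 6, so 6 days after Saturday is Friday.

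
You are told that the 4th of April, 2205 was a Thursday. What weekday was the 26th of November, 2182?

Tuesday

Count forward from the earlier date (November 26, 2182) to the later (April 4, 2205):
From November 26, 2182 to November 26, 2204: 22 years, of which 5 contain a Feb 29 — 17×365 + 5×366 = 8035 days.
(2200 is not a leap year (divisible by 100 but not 400).)
November 2204: 30 − 26 = 4 days remain.
Then December (31), January (31), February 2205 (28), March (31): 31 + 31 + 28 + 31 = 121 days.
April 1–4, 2205: 4 days.
Residual: 129 days.
Total: 8164 days.
8164 mod 7 = 2, so 2 days before Thursday is Tuesday.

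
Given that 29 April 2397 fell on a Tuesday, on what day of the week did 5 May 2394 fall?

Count forward from the earlier date (May 5, 2394) to the later (April 29, 2397):
May 5, 2394 → May 5, 2395: 365 days.
May 5, 2395 → May 5, 2396: 366 days (2396 is a leap year).
May 2396: 31 − 5 = 26 days remain.
Then 10 full months totalling 304 days.
April 1–29, 2397: 29 days.
Residual: 359 days.
Total: 1090 days.
1090 mod 7 = 5, so 5 days before Tuesday is Thursday.

Thursday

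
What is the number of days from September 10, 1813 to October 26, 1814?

September 1813: 30 − 10 = 20 days remain.
Then 12 full months totalling 365 days.
October 1–26, 1814: 26 days.
Total: 20 + 365 + 26 = 411 days.

411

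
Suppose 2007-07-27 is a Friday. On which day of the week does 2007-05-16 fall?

Count forward from the earlier date (May 16, 2007) to the later (July 27, 2007):
May 2007: 31 − 16 = 15 days remain.
Then June (30): 30 days.
July 1–27, 2007: 27 days.
Total: 15 + 30 + 27 = 72 days.
72 mod 7 = 2, so 2 days before Friday is Wednesday.

Wednesday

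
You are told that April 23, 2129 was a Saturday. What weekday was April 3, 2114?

Count forward from the earlier date (April 3, 2114) to the later (April 23, 2129):
Day-of-year of April 3, 2114: 93.
Day-of-year of April 23, 2129: 113.
2114 has 365 days, so 365 − 93 = 272 days remain in 2114.
Full years 2115–2128: 10 common + 4 leap = 10×365 + 4×366 = 5114 days.
Total: 272 + 5114 + 113 = 5499 days.
5499 mod 7 = 4, so 4 days before Saturday is Tuesday.

Tuesday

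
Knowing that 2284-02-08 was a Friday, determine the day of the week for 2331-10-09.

Friday

Day-of-year of February 8, 2284: 39.
Day-of-year of October 9, 2331: 282.
2284 has 366 days, so 366 − 39 = 327 days remain in 2284.
Full years 2285–2330: 36 common + 10 leap = 36×365 + 10×366 = 16800 days.
Total: 327 + 16800 + 282 = 17409 days.
17409 is a multiple of 7, so 2331-10-09 falls on the same weekday: Friday.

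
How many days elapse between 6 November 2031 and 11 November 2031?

Within November 2031: 11 − 6 = 5 days.

5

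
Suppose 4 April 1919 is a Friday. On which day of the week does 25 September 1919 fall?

April 1919: 30 − 4 = 26 days remain.
Then May (31), June (30), July (31), August (31): 31 + 30 + 31 + 31 = 123 days.
September 1–25, 1919: 25 days.
Total: 26 + 123 + 25 = 174 days.
174 mod 7 = 6, so 6 days after Friday is Thursday.

Thursday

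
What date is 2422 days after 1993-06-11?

2000-01-28

Count 2422 days after June 11, 1993:
Day-of-year of June 11, 1993: 162.
Day-of-year of January 28, 2000: 28.
1993 has 365 days, so 365 − 162 = 203 days remain in 1993.
Full years: 1994: 365; 1995: 365; 1996: 366; 1997: 365; 1998: 365; 1999: 365. Sum = 2191.
Total: 203 + 2191 + 28 = 2422 days.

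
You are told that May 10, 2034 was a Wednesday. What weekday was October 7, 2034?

May 2034: 31 − 10 = 21 days remain.
Then June (30), July (31), August (31), September (30): 30 + 31 + 31 + 30 = 122 days.
October 1–7, 2034: 7 days.
Total: 21 + 122 + 7 = 150 days.
150 mod 7 = 3, so 3 days after Wednesday is Saturday.

Saturday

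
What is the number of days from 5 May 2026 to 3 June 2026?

29

May 2026: 31 − 5 = 26 days remain.
June 1–3, 2026: 3 days.
Total: 26 + 3 = 29 days.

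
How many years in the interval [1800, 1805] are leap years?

Years divisible by 4 in [1800, 1805]: 1800, 1804.
Of these, 1800 is divisible by 100 but not 400, so not leap.
Leap years: 2 − 1 = 1.

1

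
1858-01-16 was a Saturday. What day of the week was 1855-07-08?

Count forward from the earlier date (July 8, 1855) to the later (January 16, 1858):
Day-of-year of July 8, 1855: 189.
Day-of-year of January 16, 1858: 16.
1855 has 365 days, so 365 − 189 = 176 days remain in 1855.
Full years: 1856: 366; 1857: 365. Sum = 731.
Total: 176 + 731 + 16 = 923 days.
923 mod 7 = 6, so 6 days before Saturday is Sunday.

Sunday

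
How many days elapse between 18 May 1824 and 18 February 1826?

May 1824: 31 − 18 = 13 days remain.
Then 20 full months totalling 610 days.
February 1–18, 1826: 18 days (1826 is not a leap year).
Total: 13 + 610 + 18 = 641 days.

641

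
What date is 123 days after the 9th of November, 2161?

the 12th of March, 2162

Count 123 days after November 9, 2161:
November 2161: 30 − 9 = 21 days remain.
Then December (31), January (31), February 2162 (28): 31 + 31 + 28 = 90 days.
March 1–12, 2162: 12 days.
Total: 21 + 90 + 12 = 123 days.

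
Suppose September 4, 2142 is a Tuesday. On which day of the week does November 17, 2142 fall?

September 2142: 30 − 4 = 26 days remain.
Then October (31): 31 days.
November 1–17, 2142: 17 days.
Total: 26 + 31 + 17 = 74 days.
74 mod 7 = 4, so 4 days after Tuesday is Saturday.

Saturday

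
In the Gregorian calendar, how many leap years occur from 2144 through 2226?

20

Years divisible by 4: 2144, 2148, …, 2224 — 21 in all.
Of these, 2200 is divisible by 100 but not 400, so not leap.
Leap years: 21 − 1 = 20.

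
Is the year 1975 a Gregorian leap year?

No

1975 is not a leap year.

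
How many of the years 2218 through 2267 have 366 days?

12

Years divisible by 4 in [2218, 2267]: 2220, 2224, 2228, 2232, 2236, 2240, 2244, 2248, 2252, 2256, 2260, 2264.
No century exceptions apply. Count: 12.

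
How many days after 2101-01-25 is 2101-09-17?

235

January 2101: 31 − 25 = 6 days remain.
Then February 2101 (28), March (31), April (30), May (31), June (30), July (31), August (31): 28 + 31 + 30 + 31 + 30 + 31 + 31 = 212 days.
September 1–17, 2101: 17 days.
Total: 6 + 212 + 17 = 235 days.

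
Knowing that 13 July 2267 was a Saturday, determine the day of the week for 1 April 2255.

Count forward from the earlier date (April 1, 2255) to the later (July 13, 2267):
From April 1, 2255 to April 1, 2267: 12 years, of which 3 contain a Feb 29 — 9×365 + 3×366 = 4383 days.
April 2267: 30 − 1 = 29 days remain.
Then May (31), June (30): 31 + 30 = 61 days.
July 1–13, 2267: 13 days.
Residual: 103 days.
Total: 4486 days.
4486 mod 7 = 6, so 6 days before Saturday is Sunday.

Sunday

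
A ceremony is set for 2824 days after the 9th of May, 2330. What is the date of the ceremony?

the 31st of January, 2338

Count 2824 days after May 9, 2330:
Day-of-year of May 9, 2330: 129.
Day-of-year of January 31, 2338: 31.
2330 has 365 days, so 365 − 129 = 236 days remain in 2330.
Full years 2331–2337: 5 common + 2 leap = 5×365 + 2×366 = 2557 days.
Total: 236 + 2557 + 31 = 2824 days.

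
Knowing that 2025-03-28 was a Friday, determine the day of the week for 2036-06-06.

Friday

From March 28, 2025 to March 28, 2036: 11 years, of which 3 contain a Feb 29 — 8×365 + 3×366 = 4018 days.
March 2036: 31 − 28 = 3 days remain.
Then April (30), May (31): 30 + 31 = 61 days.
June 1–6, 2036: 6 days.
Residual: 70 days.
Total: 4088 days.
4088 is a multiple of 7, so 2036-06-06 falls on the same weekday: Friday.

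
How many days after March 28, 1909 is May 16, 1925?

5893

Day-of-year of March 28, 1909: 87.
Day-of-year of May 16, 1925: 136.
1909 has 365 days, so 365 − 87 = 278 days remain in 1909.
Full years 1910–1924: 11 common + 4 leap = 11×365 + 4×366 = 5479 days.
Total: 278 + 5479 + 136 = 5893 days.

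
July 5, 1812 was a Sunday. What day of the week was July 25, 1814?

Monday

July 5, 1812 → July 5, 1813: 365 days.
July 5, 1813 → July 5, 1814: 365 days.
Within July 1814: 25 − 5 = 20 days.
Total: 750 days.
750 mod 7 = 1, so 1 day after Sunday is Monday.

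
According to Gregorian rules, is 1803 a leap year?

No

1803 is not a leap year.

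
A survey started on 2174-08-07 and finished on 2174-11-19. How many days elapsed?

August 2174: 31 − 7 = 24 days remain.
Then September (30), October (31): 30 + 31 = 61 days.
November 1–19, 2174: 19 days.
Total: 24 + 61 + 19 = 104 days.

104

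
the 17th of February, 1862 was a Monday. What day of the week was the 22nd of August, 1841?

Count forward from the earlier date (August 22, 1841) to the later (February 17, 1862):
From August 22, 1841 to August 22, 1861: 20 years, of which 5 contain a Feb 29 — 15×365 + 5×366 = 7305 days.
August 1861: 31 − 22 = 9 days remain.
Then September (30), October (31), November (30), December (31), January (31): 30 + 31 + 30 + 31 + 31 = 153 days.
February 1–17, 1862: 17 days (1862 is not a leap year).
Residual: 179 days.
Total: 7484 days.
7484 mod 7 = 1, so 1 day before Monday is Sunday.

Sunday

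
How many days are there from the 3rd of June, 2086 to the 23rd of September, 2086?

112

June 2086: 30 − 3 = 27 days remain.
Then July (31), August (31): 31 + 31 = 62 days.
September 1–23, 2086: 23 days.
Total: 27 + 62 + 23 = 112 days.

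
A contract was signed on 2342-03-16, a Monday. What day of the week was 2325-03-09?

Monday

Count forward from the earlier date (March 9, 2325) to the later (March 16, 2342):
From March 9, 2325 to March 9, 2342: 17 years, of which 4 contain a Feb 29 — 13×365 + 4×366 = 6209 days.
Within March 2342: 16 − 9 = 7 days.
Total: 6216 days.
6216 is a multiple of 7, so 2325-03-09 falls on the same weekday: Monday.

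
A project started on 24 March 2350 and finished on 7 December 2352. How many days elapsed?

March 2350: 31 − 24 = 7 days remain.
Then 32 full months totalling 975 days.
December 1–7, 2352: 7 days.
Total: 7 + 975 + 7 = 989 days.

989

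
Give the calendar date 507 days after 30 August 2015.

18 January 2017

Count 507 days after August 30, 2015:
Day-of-year of August 30, 2015: 242.
Day-of-year of January 18, 2017: 18.
2015 has 365 days, so 365 − 242 = 123 days remain in 2015.
Full years: 2016: 366. Sum = 366.
Total: 123 + 366 + 18 = 507 days.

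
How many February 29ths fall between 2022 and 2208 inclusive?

Years divisible by 4: 2024, 2028, …, 2208 — 47 in all.
Of these, 2100, 2200 are divisible by 100 but not 400, so not leap.
Leap years: 47 − 2 = 45.

45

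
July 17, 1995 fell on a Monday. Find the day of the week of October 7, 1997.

July 1995: 31 − 17 = 14 days remain.
Then 26 full months totalling 792 days.
October 1–7, 1997: 7 days.
Total: 14 + 792 + 7 = 813 days.
813 mod 7 = 1, so 1 day after Monday is Tuesday.

Tuesday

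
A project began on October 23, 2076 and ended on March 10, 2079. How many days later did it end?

868

Day-of-year of October 23, 2076: 297.
Day-of-year of March 10, 2079: 69.
2076 has 366 days, so 366 − 297 = 69 days remain in 2076.
Full years: 2077: 365; 2078: 365. Sum = 730.
Total: 69 + 730 + 69 = 868 days.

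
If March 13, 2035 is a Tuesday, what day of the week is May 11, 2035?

Friday

March 2035: 31 − 13 = 18 days remain.
Then April (30): 30 days.
May 1–11, 2035: 11 days.
Total: 18 + 30 + 11 = 59 days.
59 mod 7 = 3, so 3 days after Tuesday is Friday.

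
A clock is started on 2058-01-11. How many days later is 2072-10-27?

From January 11, 2058 to January 11, 2072: 14 years, of which 3 contain a Feb 29 — 11×365 + 3×366 = 5113 days.
January 2072: 31 − 11 = 20 days remain.
Then February 2072 (29), March (31), April (30), May (31), June (30), July (31), August (31), September (30): 29 + 31 + 30 + 31 + 30 + 31 + 31 + 30 = 243 days.
October 1–27, 2072: 27 days.
Residual: 290 days.
Total: 5403 days.

5403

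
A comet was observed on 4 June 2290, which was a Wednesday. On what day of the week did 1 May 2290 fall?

Count forward from the earlier date (May 1, 2290) to the later (June 4, 2290):
May 2290: 31 − 1 = 30 days remain.
June 1–4, 2290: 4 days.
Total: 30 + 4 = 34 days.
34 mod 7 = 6, so 6 days before Wednesday is Thursday.

Thursday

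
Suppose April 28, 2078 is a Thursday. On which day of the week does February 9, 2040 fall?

Thursday

Count forward from the earlier date (February 9, 2040) to the later (April 28, 2078):
From February 9, 2040 to February 9, 2078: 38 years, of which 10 contain a Feb 29 — 28×365 + 10×366 = 13880 days.
February 2078: 28 − 9 = 19 days remain (2078 is not a leap year, so February has 28 days).
Then March (31): 31 days.
April 1–28, 2078: 28 days.
Residual: 78 days.
Total: 13958 days.
13958 is a multiple of 7, so February 9, 2040 falls on the same weekday: Thursday.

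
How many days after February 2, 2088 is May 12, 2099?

4117

From February 2, 2088 to February 2, 2099: 11 years, of which 3 contain a Feb 29 — 8×365 + 3×366 = 4018 days.
February 2099: 28 − 2 = 26 days remain (2099 is not a leap year, so February has 28 days).
Then March (31), April (30): 31 + 30 = 61 days.
May 1–12, 2099: 12 days.
Residual: 99 days.
Total: 4117 days.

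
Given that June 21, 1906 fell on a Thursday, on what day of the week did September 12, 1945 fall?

Wednesday

From June 21, 1906 to June 21, 1945: 39 years, of which 10 contain a Feb 29 — 29×365 + 10×366 = 14245 days.
June 1945: 30 − 21 = 9 days remain.
Then July (31), August (31): 31 + 31 = 62 days.
September 1–12, 1945: 12 days.
Residual: 83 days.
Total: 14328 days.
14328 mod 7 = 6, so 6 days after Thursday is Wednesday.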